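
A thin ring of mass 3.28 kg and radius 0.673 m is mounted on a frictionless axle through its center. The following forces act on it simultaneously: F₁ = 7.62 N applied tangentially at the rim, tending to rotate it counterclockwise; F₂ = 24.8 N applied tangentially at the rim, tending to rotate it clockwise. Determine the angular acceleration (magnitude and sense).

α ≈ 7.78 rad/s², clockwise

I = MR² = (3.28)(0.673)² = 1.486 kg·m².
Taking counterclockwise as positive: τ₁ = +(7.62)(0.673) = +5.128 N·m; τ₂ = −(24.8)(0.673) = −16.69 N·m.
Net torque τ = -11.56 N·m.
α = τ/I = -11.56/1.486 = -7.783 rad/s².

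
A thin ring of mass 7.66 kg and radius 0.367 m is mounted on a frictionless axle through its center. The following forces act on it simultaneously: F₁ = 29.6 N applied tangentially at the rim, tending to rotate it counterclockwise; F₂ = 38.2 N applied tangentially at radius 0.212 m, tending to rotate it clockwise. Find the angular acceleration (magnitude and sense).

I = MR² = (7.66)(0.367)² = 1.032 kg·m².
Taking counterclockwise as positive: τ₁ = +(29.6)(0.367) = +10.86 N·m; τ₂ = −(38.2)(0.212) = −8.098 N·m.
Net torque τ = 2.765 N·m.
α = τ/I = 2.765/1.032 = 2.680 rad/s².

α ≈ 2.68 rad/s², counterclockwise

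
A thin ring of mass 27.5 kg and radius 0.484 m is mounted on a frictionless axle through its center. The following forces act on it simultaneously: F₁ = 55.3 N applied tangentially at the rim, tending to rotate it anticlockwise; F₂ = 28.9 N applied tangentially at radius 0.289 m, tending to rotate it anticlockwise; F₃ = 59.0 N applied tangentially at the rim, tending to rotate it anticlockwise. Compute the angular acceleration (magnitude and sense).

α ≈ 9.88 rad/s², anticlockwise

I = MR² = (27.5)(0.484)² = 6.442 kg·m².
Taking anticlockwise as positive: τ₁ = +(55.3)(0.484) = +26.77 N·m; τ₂ = +(28.9)(0.289) = +8.352 N·m; τ₃ = +(59.0)(0.484) = +28.56 N·m.
Net torque τ = 63.67 N·m.
α = τ/I = 63.67/6.442 = 9.884 rad/s².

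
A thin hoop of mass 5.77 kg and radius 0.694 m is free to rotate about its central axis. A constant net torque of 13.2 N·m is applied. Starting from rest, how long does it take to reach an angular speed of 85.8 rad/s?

t ≈ 18.1 s

I = MR² = (5.77)(0.694)² = 2.779 kg·m².
α = τ/I = 13.2/2.779 = 4.750 rad/s².
ω = αt ⇒ t = ω/α = 85.8/4.750 = 18.06 s.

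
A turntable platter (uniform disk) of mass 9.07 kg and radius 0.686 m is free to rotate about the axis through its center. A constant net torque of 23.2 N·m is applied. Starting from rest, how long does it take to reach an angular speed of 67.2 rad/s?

I = ½MR² = (1/2)(9.07)(0.686)² = 2.134 kg·m².
α = τ/I = 23.2/2.134 = 10.87 rad/s².
ω = αt ⇒ t = ω/α = 67.2/10.87 = 6.182 s.

t ≈ 6.18 s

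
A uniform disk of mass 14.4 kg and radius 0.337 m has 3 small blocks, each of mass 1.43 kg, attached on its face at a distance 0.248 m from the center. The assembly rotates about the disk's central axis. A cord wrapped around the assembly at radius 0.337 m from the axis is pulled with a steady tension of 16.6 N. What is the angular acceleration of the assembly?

I_disk = ½MR² = ½(14.4)(0.337)² = 0.8177 kg·m².
I_blocks = 3·m·r² = 3(1.43)(0.248)² = 0.2639 kg·m².
Total I = 1.082 kg·m².
τ = F r = (16.6)(0.337) = 5.594 N·m.
α = τ/I = 5.594/1.082 = 5.172 rad/s².

α ≈ 5.17 rad/s²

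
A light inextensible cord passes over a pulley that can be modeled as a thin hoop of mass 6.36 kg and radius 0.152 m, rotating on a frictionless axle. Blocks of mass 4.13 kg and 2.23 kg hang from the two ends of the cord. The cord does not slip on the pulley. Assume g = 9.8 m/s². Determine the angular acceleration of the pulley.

I = MR² = (6.36)(0.152)² = 0.1469 kg·m².
Heavier block: m₁g − T₁ = m₁a. Lighter block: T₂ − m₂g = m₂a.
Pulley: (T₁ − T₂)R = Iα = I(a/R), so T₁ − T₂ = (I/R²)a = 1·M_p a = 6.360·a.
Adding the three: (m₁ − m₂)g = (m₁ + m₂ + 6.360)a, so a = (4.13 − 2.23)(9.8)/(4.13 + 2.23 + 6.360) = 1.464 m/s².
α = a/R = 1.464/0.152 = 9.631 rad/s².

α ≈ 9.63 rad/s²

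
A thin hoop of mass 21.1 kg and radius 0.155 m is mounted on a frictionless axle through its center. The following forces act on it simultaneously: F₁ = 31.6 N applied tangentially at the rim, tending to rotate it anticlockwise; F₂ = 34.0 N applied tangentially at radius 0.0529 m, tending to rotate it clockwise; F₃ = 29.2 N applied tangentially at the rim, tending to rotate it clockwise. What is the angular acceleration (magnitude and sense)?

α ≈ 2.81 rad/s², clockwise

I = MR² = (21.1)(0.155)² = 0.5069 kg·m².
Taking anticlockwise as positive: τ₁ = +(31.6)(0.155) = +4.898 N·m; τ₂ = −(34.0)(0.0529) = −1.799 N·m; τ₃ = −(29.2)(0.155) = −4.526 N·m.
Net torque τ = -1.427 N·m.
α = τ/I = -1.427/0.5069 = -2.814 rad/s².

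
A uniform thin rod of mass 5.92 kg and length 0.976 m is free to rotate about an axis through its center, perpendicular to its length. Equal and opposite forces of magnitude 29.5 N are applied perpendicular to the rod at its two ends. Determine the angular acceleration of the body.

I = (1/12)ML² = (1/12)(5.92)(0.976)² = 0.4699 kg·m².
The couple gives τ = F·(L/2) + F·(L/2) = F L = (29.5)(0.976) = 28.79 N·m.
From τ = Iα: α = 28.79/0.4699 = 61.27 rad/s².

α ≈ 61.3 rad/s²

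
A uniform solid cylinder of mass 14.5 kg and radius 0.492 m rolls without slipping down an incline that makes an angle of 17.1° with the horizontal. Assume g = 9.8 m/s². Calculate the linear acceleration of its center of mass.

a ≈ 1.92 m/s²

Translation along the incline: Mg sinθ − f = Ma.
Rotation about the center: fR = Iα with I = ½MR². No-slip gives a = αR, so f = (I/R²)a = (1/2)M a.
Substituting: Mg sinθ = (1 + 0.5000)Ma, so a = g sinθ/(1 + 0.5000) = (9.8) sin 17.1° / 1.500 = 1.921 m/s².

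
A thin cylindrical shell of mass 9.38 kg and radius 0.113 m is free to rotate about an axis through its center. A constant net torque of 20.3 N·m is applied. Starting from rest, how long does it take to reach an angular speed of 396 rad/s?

t ≈ 2.34 s

I = MR² = (9.38)(0.113)² = 0.1198 kg·m².
α = τ/I = 20.3/0.1198 = 169.5 rad/s².
ω = αt ⇒ t = ω/α = 396/169.5 = 2.336 s.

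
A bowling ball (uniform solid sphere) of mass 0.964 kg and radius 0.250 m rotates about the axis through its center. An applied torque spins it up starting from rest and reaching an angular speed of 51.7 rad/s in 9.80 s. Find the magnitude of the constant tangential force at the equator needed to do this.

I = (2/5)MR² = (2/5)(0.964)(0.250)² = 0.02410 kg·m².
α = Δω/Δt = (51.7 − 0)/9.80 = 5.276 rad/s².
The required torque is τ = Iα = (0.02410)(5.276) = 0.1271 N·m.
A tangential force at the equator gives τ = FR, so F = τ/R = 0.1271/0.250 = 0.5086 N.

F ≈ 0.509 N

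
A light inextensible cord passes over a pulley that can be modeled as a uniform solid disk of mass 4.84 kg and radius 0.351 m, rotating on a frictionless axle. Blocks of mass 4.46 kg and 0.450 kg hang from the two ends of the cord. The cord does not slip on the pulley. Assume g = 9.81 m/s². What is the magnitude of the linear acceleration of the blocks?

I = ½MR² = (1/2)(4.84)(0.351)² = 0.2981 kg·m².
Heavier block: m₁g − T₁ = m₁a. Lighter block: T₂ − m₂g = m₂a.
Pulley: (T₁ − T₂)R = Iα = I(a/R), so T₁ − T₂ = (I/R²)a = (1/2)M_p a = 2.420·a.
Adding the three: (m₁ − m₂)g = (m₁ + m₂ + 2.420)a, so a = (4.46 − 0.450)(9.81)/(4.46 + 0.450 + 2.420) = 5.367 m/s².

a ≈ 5.37 m/s²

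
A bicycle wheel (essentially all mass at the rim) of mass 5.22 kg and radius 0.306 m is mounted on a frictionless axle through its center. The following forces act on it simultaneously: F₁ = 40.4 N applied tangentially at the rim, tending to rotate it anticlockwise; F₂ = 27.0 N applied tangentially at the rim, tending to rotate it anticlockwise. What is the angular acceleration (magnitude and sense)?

α ≈ 42.2 rad/s², anticlockwise

I = MR² = (5.22)(0.306)² = 0.4888 kg·m².
Taking anticlockwise as positive: τ₁ = +(40.4)(0.306) = +12.36 N·m; τ₂ = +(27.0)(0.306) = +8.262 N·m.
Net torque τ = 20.62 N·m.
α = τ/I = 20.62/0.4888 = 42.20 rad/s².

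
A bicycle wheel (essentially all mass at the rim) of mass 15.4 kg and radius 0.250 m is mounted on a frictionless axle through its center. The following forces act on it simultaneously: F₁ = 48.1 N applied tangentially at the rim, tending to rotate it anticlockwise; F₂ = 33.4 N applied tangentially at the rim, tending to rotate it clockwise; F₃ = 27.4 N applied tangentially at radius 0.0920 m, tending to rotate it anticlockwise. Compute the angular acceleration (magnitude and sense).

I = MR² = (15.4)(0.250)² = 0.9625 kg·m².
Taking anticlockwise as positive: τ₁ = +(48.1)(0.250) = +12.03 N·m; τ₂ = −(33.4)(0.250) = −8.350 N·m; τ₃ = +(27.4)(0.0920) = +2.521 N·m.
Net torque τ = 6.196 N·m.
α = τ/I = 6.196/0.9625 = 6.437 rad/s².

α ≈ 6.44 rad/s², anticlockwise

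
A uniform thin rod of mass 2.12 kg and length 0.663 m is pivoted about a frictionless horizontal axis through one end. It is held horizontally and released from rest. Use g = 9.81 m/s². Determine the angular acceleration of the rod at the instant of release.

About the pivot, I = (1/3)ML² = (1/3)(2.12)(0.663)² = 0.3106 kg·m².
The weight acts at the center, a distance L/2 = 0.3315 m from the pivot; τ = Mg(L/2) = 6.894 N·m.
α = τ/I = 6.894/0.3106 = 22.19 rad/s².

α ≈ 22.2 rad/s²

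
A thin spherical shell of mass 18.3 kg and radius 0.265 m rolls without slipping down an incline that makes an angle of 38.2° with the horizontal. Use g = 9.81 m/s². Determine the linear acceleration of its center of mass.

Translation along the incline: Mg sinθ − f = Ma.
Rotation about the center: fR = Iα with I = (2/3)MR². No-slip gives a = αR, so f = (I/R²)a = (2/3)M a.
Substituting: Mg sinθ = (1 + 0.6667)Ma, so a = g sinθ/(1 + 0.6667) = (9.81) sin 38.2° / 1.667 = 3.640 m/s².

a ≈ 3.64 m/s²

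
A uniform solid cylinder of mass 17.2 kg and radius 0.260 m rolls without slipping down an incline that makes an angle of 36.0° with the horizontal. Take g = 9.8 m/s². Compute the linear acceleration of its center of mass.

a ≈ 3.84 m/s²

Translation along the incline: Mg sinθ − f = Ma.
Rotation about the center: fR = Iα with I = ½MR². No-slip gives a = αR, so f = (I/R²)a = (1/2)M a.
Substituting: Mg sinθ = (1 + 0.5000)Ma, so a = g sinθ/(1 + 0.5000) = (9.8) sin 36.0° / 1.500 = 3.840 m/s².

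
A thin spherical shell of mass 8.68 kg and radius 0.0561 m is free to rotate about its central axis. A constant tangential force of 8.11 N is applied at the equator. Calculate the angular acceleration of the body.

α ≈ 25.0 rad/s²

I = (2/3)MR² = (2/3)(8.68)(0.0561)² = 0.01821 kg·m².
τ = F R = (8.11)(0.0561) = 0.4550 N·m.
From τ = Iα: α = 0.4550/0.01821 = 24.98 rad/s².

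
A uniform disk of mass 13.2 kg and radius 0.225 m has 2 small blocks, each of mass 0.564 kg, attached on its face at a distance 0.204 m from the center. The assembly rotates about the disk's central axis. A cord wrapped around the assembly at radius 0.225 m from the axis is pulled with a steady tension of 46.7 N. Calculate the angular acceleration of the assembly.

α ≈ 27.6 rad/s²

I_disk = ½MR² = ½(13.2)(0.225)² = 0.3341 kg·m².
I_blocks = 2·m·r² = 2(0.564)(0.204)² = 0.04694 kg·m².
Total I = 0.3811 kg·m².
τ = F r = (46.7)(0.225) = 10.51 N·m.
α = τ/I = 10.51/0.3811 = 27.57 rad/s².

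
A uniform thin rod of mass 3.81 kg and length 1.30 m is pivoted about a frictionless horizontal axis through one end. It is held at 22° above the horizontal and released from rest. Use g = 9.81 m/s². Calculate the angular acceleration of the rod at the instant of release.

About the pivot, I = (1/3)ML² = (1/3)(3.81)(1.30)² = 2.146 kg·m².
The weight acts at the center, a distance L/2 = 0.6500 m from the pivot; τ = Mg(L/2) cos 22° = 22.53 N·m.
α = τ/I = 22.53/2.146 = 10.50 rad/s².

α ≈ 10.5 rad/s²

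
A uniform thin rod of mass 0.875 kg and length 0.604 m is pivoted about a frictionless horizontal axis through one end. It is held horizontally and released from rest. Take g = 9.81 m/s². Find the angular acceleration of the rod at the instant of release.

α ≈ 24.4 rad/s²

About the pivot, I = (1/3)ML² = (1/3)(0.875)(0.604)² = 0.1064 kg·m².
The weight acts at the center, a distance L/2 = 0.3020 m from the pivot; τ = Mg(L/2) = 2.592 N·m.
α = τ/I = 2.592/0.1064 = 24.36 rad/s².
(Equivalently α = (3g/(2L)) = 24.36 rad/s².)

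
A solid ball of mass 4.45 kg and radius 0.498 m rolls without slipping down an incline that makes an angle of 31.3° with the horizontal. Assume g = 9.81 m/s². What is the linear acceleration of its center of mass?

a ≈ 3.64 m/s²

Translation along the incline: Mg sinθ − f = Ma.
Rotation about the center: fR = Iα with I = (2/5)MR². No-slip gives a = αR, so f = (I/R²)a = (2/5)M a.
Substituting: Mg sinθ = (1 + 0.4000)Ma, so a = g sinθ/(1 + 0.4000) = (9.81) sin 31.3° / 1.400 = 3.640 m/s².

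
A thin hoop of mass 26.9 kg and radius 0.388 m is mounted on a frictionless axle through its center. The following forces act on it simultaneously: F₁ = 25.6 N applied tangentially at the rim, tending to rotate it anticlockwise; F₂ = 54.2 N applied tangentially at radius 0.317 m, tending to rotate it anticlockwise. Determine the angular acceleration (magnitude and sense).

I = MR² = (26.9)(0.388)² = 4.050 kg·m².
Taking anticlockwise as positive: τ₁ = +(25.6)(0.388) = +9.933 N·m; τ₂ = +(54.2)(0.317) = +17.18 N·m.
Net torque τ = 27.11 N·m.
α = τ/I = 27.11/4.050 = 6.695 rad/s².

α ≈ 6.70 rad/s², anticlockwise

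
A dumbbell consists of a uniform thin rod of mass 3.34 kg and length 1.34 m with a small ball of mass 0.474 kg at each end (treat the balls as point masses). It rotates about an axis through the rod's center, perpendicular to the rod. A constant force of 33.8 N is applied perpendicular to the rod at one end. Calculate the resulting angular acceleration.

α ≈ 24.5 rad/s²

I_rod = (1/12)ML² = (1/12)(3.34)(1.34)² = 0.4998 kg·m².
I_balls = 2·m·(L/2)² = 2(0.474)(0.6700)² = 0.4256 kg·m².
Total I = 0.9253 kg·m².
τ = F·(L/2) = (33.8)(0.670) = 22.65 N·m.
α = τ/I = 22.65/0.9253 = 24.47 rad/s².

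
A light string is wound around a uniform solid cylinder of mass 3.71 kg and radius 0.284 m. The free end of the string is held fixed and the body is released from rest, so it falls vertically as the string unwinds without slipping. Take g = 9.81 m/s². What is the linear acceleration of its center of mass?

Translation: Mg − T = Ma. Rotation about the center: TR = Iα with I = ½MR².
With a = αR: T = (I/R²)a = (1/2)M a, so Mg = (1 + 0.5000)Ma.
a = g/(1 + 0.5000) = 9.81/1.500 = 6.540 m/s².

a ≈ 6.54 m/s²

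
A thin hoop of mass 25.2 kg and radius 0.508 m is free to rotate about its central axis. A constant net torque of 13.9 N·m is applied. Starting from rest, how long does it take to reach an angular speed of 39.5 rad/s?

t ≈ 18.5 s

I = MR² = (25.2)(0.508)² = 6.503 kg·m².
α = τ/I = 13.9/6.503 = 2.137 rad/s².
ω = αt ⇒ t = ω/α = 39.5/2.137 = 18.48 s.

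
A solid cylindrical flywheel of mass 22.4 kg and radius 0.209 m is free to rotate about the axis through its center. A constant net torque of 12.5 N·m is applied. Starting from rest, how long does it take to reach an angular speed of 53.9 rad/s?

I = ½MR² = (1/2)(22.4)(0.209)² = 0.4892 kg·m².
α = τ/I = 12.5/0.4892 = 25.55 rad/s².
ω = αt ⇒ t = ω/α = 53.9/25.55 = 2.110 s.

t ≈ 2.11 s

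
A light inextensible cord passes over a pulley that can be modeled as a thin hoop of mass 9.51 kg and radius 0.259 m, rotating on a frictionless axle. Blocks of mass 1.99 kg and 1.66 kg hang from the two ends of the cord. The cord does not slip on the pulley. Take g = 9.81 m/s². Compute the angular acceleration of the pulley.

α ≈ 0.950 rad/s²

I = MR² = (9.51)(0.259)² = 0.6379 kg·m².
Heavier block: m₁g − T₁ = m₁a. Lighter block: T₂ − m₂g = m₂a.
Pulley: (T₁ − T₂)R = Iα = I(a/R), so T₁ − T₂ = (I/R²)a = 1·M_p a = 9.510·a.
Adding the three: (m₁ − m₂)g = (m₁ + m₂ + 9.510)a, so a = (1.99 − 1.66)(9.81)/(1.99 + 1.66 + 9.510) = 0.2460 m/s².
α = a/R = 0.2460/0.259 = 0.9498 rad/s².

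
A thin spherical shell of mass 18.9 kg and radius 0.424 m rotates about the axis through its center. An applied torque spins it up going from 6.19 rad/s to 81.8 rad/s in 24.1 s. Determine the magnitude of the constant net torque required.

I = (2/3)MR² = (2/3)(18.9)(0.424)² = 2.265 kg·m².
α = Δω/Δt = (81.8 − 6.19)/24.1 = 3.137 rad/s².
τ = Iα = (2.265)(3.137) = 7.107 N·m.

τ ≈ 7.11 N·m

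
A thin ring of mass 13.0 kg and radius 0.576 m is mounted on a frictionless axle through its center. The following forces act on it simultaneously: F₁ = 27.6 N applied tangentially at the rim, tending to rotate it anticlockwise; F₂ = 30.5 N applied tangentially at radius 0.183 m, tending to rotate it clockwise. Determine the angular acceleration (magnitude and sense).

α ≈ 2.39 rad/s², anticlockwise

I = MR² = (13.0)(0.576)² = 4.313 kg·m².
Taking anticlockwise as positive: τ₁ = +(27.6)(0.576) = +15.90 N·m; τ₂ = −(30.5)(0.183) = −5.582 N·m.
Net torque τ = 10.32 N·m.
α = τ/I = 10.32/4.313 = 2.392 rad/s².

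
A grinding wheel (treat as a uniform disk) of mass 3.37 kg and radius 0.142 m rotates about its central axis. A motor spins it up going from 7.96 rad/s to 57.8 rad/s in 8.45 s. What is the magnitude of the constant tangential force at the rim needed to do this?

F ≈ 1.41 N

I = ½MR² = (1/2)(3.37)(0.142)² = 0.03398 kg·m².
α = Δω/Δt = (57.8 − 7.96)/8.45 = 5.898 rad/s².
The required torque is τ = Iα = (0.03398)(5.898) = 0.2004 N·m.
A tangential force at the rim gives τ = FR, so F = τ/R = 0.2004/0.142 = 1.411 N.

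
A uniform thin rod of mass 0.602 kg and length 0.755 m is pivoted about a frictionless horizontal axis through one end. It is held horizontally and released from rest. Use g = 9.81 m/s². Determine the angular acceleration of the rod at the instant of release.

α ≈ 19.5 rad/s²

About the pivot, I = (1/3)ML² = (1/3)(0.602)(0.755)² = 0.1144 kg·m².
The weight acts at the center, a distance L/2 = 0.3775 m from the pivot; τ = Mg(L/2) = 2.229 N·m.
α = τ/I = 2.229/0.1144 = 19.49 rad/s².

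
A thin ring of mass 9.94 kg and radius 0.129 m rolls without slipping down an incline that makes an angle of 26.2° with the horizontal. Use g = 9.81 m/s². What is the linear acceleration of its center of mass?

a ≈ 2.17 m/s²

Translation along the incline: Mg sinθ − f = Ma.
Rotation about the center: fR = Iα with I = MR². No-slip gives a = αR, so f = (I/R²)a = M a.
Substituting: Mg sinθ = (1 + 1.000)Ma, so a = g sinθ/(1 + 1.000) = (9.81) sin 26.2° / 2.000 = 2.166 m/s².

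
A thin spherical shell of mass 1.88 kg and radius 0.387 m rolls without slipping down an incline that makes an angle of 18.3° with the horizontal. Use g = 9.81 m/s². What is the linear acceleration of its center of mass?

Translation along the incline: Mg sinθ − f = Ma.
Rotation about the center: fR = Iα with I = (2/3)MR². No-slip gives a = αR, so f = (I/R²)a = (2/3)M a.
Substituting: Mg sinθ = (1 + 0.6667)Ma, so a = g sinθ/(1 + 0.6667) = (9.81) sin 18.3° / 1.667 = 1.848 m/s².

a ≈ 1.85 m/s²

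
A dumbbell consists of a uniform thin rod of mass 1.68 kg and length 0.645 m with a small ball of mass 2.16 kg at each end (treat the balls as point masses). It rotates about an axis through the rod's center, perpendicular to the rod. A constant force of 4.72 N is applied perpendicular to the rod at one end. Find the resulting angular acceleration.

I_rod = (1/12)ML² = (1/12)(1.68)(0.645)² = 0.05824 kg·m².
I_balls = 2·m·(L/2)² = 2(2.16)(0.3225)² = 0.4493 kg·m².
Total I = 0.5076 kg·m².
τ = F·(L/2) = (4.72)(0.323) = 1.522 N·m.
α = τ/I = 1.522/0.5076 = 2.999 rad/s².

α ≈ 3.00 rad/s²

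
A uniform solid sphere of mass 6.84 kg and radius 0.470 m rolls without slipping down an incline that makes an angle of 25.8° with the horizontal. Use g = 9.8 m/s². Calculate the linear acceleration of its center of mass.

a ≈ 3.05 m/s²

Translation along the incline: Mg sinθ − f = Ma.
Rotation about the center: fR = Iα with I = (2/5)MR². No-slip gives a = αR, so f = (I/R²)a = (2/5)M a.
Substituting: Mg sinθ = (1 + 0.4000)Ma, so a = g sinθ/(1 + 0.4000) = (9.8) sin 25.8° / 1.400 = 3.047 m/s².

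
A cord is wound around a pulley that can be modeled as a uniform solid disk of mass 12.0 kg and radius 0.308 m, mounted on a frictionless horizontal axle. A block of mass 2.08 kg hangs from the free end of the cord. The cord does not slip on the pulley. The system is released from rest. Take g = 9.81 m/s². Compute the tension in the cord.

I = ½MR² = (1/2)(12.0)(0.308)² = 0.5692 kg·m².
Block: mg − T = ma. Pulley: TR = Iα. No-slip: a = αR, so T = (I/R²)a = 6.000·a.
Then mg = (m + 6.000)a, so a = (2.08)(9.81)/(2.08 + 6.000) = 2.525 m/s².
T = 6.000·a = 15.15 N.

T ≈ 15.2 N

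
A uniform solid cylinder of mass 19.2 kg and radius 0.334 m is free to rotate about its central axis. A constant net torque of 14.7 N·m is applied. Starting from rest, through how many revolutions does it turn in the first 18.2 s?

I = ½MR² = (1/2)(19.2)(0.334)² = 1.071 kg·m².
α = τ/I = 14.7/1.071 = 13.73 rad/s².
θ = ½αt² = ½(13.73)(18.2)² = 2273 rad.
Revolutions = θ/(2π) = 361.8.

≈ 362 revolutions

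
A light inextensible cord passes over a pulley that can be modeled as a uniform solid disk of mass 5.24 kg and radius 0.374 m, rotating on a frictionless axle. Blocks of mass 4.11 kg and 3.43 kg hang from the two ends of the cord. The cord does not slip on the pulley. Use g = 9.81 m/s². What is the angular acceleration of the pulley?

I = ½MR² = (1/2)(5.24)(0.374)² = 0.3665 kg·m².
Heavier block: m₁g − T₁ = m₁a. Lighter block: T₂ − m₂g = m₂a.
Pulley: (T₁ − T₂)R = Iα = I(a/R), so T₁ − T₂ = (I/R²)a = (1/2)M_p a = 2.620·a.
Adding the three: (m₁ − m₂)g = (m₁ + m₂ + 2.620)a, so a = (4.11 − 3.43)(9.81)/(4.11 + 3.43 + 2.620) = 0.6566 m/s².
α = a/R = 0.6566/0.374 = 1.756 rad/s².

α ≈ 1.76 rad/s²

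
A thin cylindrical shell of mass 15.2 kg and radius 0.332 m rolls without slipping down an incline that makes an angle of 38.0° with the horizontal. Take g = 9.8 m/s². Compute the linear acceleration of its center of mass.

a ≈ 3.02 m/s²

Translation along the incline: Mg sinθ − f = Ma.
Rotation about the center: fR = Iα with I = MR². No-slip gives a = αR, so f = (I/R²)a = M a.
Substituting: Mg sinθ = (1 + 1.000)Ma, so a = g sinθ/(1 + 1.000) = (9.8) sin 38.0° / 2.000 = 3.017 m/s².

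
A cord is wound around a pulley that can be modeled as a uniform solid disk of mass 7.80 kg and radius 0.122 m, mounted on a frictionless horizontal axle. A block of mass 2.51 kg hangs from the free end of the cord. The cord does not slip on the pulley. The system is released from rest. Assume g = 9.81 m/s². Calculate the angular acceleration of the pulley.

I = ½MR² = (1/2)(7.80)(0.122)² = 0.05805 kg·m².
Block: mg − T = ma. Pulley: TR = Iα. No-slip: a = αR, so T = (I/R²)a = 3.900·a.
Then mg = (m + 3.900)a, so a = (2.51)(9.81)/(2.51 + 3.900) = 3.841 m/s².
α = a/R = 3.841/0.122 = 31.49 rad/s².

α ≈ 31.5 rad/s²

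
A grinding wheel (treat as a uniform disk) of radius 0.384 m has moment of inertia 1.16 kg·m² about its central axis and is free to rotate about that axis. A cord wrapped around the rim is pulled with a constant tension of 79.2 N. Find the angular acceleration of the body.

τ = F R = (79.2)(0.384) = 30.41 N·m.
Newton's second law for rotation, τ = Iα, gives α = τ/I = 30.41/1.160 = 26.22 rad/s².

α ≈ 26.2 rad/s²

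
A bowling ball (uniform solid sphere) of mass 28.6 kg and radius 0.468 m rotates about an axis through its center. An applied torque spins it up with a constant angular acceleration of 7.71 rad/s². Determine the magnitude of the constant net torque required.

I = (2/5)MR² = (2/5)(28.6)(0.468)² = 2.506 kg·m².
τ = Iα = (2.506)(7.710) = 19.32 N·m.

τ ≈ 19.3 N·m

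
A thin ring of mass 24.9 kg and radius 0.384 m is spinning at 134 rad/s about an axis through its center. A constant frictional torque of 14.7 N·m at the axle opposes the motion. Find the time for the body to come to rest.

I = MR² = (24.9)(0.384)² = 3.672 kg·m².
The net torque has magnitude 14.7 N·m, opposing ω.
|α| = τ/I = 14.70/3.672 = 4.004 rad/s² (deceleration).
0 = ω₀ − |α|t ⇒ t = ω₀/|α| = 134/4.004 = 33.47 s.

t ≈ 33.5 s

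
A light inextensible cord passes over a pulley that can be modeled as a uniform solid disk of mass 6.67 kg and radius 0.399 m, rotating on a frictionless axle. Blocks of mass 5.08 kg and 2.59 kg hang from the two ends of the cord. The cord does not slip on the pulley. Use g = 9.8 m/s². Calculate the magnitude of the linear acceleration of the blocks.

a ≈ 2.22 m/s²

I = ½MR² = (1/2)(6.67)(0.399)² = 0.5309 kg·m².
Heavier block: m₁g − T₁ = m₁a. Lighter block: T₂ − m₂g = m₂a.
Pulley: (T₁ − T₂)R = Iα = I(a/R), so T₁ − T₂ = (I/R²)a = (1/2)M_p a = 3.335·a.
Adding the three: (m₁ − m₂)g = (m₁ + m₂ + 3.335)a, so a = (5.08 − 2.59)(9.8)/(5.08 + 2.59 + 3.335) = 2.217 m/s².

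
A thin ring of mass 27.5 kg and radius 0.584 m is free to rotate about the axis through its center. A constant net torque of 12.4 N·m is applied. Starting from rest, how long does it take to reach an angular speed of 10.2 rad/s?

I = MR² = (27.5)(0.584)² = 9.379 kg·m².
α = τ/I = 12.4/9.379 = 1.322 rad/s².
ω = αt ⇒ t = ω/α = 10.2/1.322 = 7.715 s.

t ≈ 7.72 s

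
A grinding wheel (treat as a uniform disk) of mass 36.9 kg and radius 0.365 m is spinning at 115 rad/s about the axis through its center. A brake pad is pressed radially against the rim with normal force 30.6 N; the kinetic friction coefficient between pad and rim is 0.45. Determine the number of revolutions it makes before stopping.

≈ 515 revolutions

I = ½MR² = (1/2)(36.9)(0.365)² = 2.458 kg·m².
Friction force f = μN = (0.45)(30.6) = 13.77 N at the rim; torque magnitude τ = fR = 5.026 N·m, opposing ω.
|α| = τ/I = 5.026/2.458 = 2.045 rad/s² (deceleration).
ω² = ω₀² − 2|α|θ with ω = 0 ⇒ θ = ω₀²/(2|α|) = 3234 rad = 514.7 rev.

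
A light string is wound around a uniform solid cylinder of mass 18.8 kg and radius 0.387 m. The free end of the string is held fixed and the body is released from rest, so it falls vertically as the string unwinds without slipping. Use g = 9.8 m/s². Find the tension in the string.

T ≈ 61.4 N

Translation: Mg − T = Ma. Rotation about the center: TR = Iα with I = ½MR².
With a = αR: T = (I/R²)a = (1/2)M a, so Mg = (1 + 0.5000)Ma.
a = g/(1 + 0.5000) = 9.8/1.500 = 6.533 m/s².
T = 0.5000·M·a = (0.5000)(18.8)(6.533) = 61.41 N.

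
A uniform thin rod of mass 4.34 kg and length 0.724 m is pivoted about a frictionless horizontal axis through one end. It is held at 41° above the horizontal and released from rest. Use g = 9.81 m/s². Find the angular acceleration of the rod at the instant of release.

α ≈ 15.3 rad/s²

About the pivot, I = (1/3)ML² = (1/3)(4.34)(0.724)² = 0.7583 kg·m².
The weight acts at the center, a distance L/2 = 0.3620 m from the pivot; τ = Mg(L/2) cos 41° = 11.63 N·m.
α = τ/I = 11.63/0.7583 = 15.34 rad/s².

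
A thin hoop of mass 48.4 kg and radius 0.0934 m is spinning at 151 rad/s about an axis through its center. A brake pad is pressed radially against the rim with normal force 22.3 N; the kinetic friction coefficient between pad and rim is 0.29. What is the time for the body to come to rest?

t ≈ 106 s

I = MR² = (48.4)(0.0934)² = 0.4222 kg·m².
Friction force f = μN = (0.29)(22.3) = 6.467 N at the rim; torque magnitude τ = fR = 0.6040 N·m, opposing ω.
|α| = τ/I = 0.6040/0.4222 = 1.431 rad/s² (deceleration).
0 = ω₀ − |α|t ⇒ t = ω₀/|α| = 151/1.431 = 105.6 s.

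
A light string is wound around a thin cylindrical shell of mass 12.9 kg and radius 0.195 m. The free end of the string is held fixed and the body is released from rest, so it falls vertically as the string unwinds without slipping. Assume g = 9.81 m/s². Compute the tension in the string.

T ≈ 63.3 N

Translation: Mg − T = Ma. Rotation about the center: TR = Iα with I = MR².
With a = αR: T = (I/R²)a = M a, so Mg = (1 + 1.000)Ma.
a = g/(1 + 1.000) = 9.81/2.000 = 4.905 m/s².
T = 1.000·M·a = (1.000)(12.9)(4.905) = 63.27 N.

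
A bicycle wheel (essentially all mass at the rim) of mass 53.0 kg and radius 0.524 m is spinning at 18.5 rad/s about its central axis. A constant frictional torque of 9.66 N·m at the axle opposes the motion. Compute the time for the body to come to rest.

t ≈ 27.9 s

I = MR² = (53.0)(0.524)² = 14.55 kg·m².
The net torque has magnitude 9.66 N·m, opposing ω.
|α| = τ/I = 9.660/14.55 = 0.6638 rad/s² (deceleration).
0 = ω₀ − |α|t ⇒ t = ω₀/|α| = 18.5/0.6638 = 27.87 s.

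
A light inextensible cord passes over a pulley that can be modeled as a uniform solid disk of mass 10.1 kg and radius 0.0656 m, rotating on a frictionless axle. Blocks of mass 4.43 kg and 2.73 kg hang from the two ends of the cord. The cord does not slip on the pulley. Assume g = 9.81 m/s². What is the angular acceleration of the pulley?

α ≈ 20.8 rad/s²

I = ½MR² = (1/2)(10.1)(0.0656)² = 0.02173 kg·m².
Heavier block: m₁g − T₁ = m₁a. Lighter block: T₂ − m₂g = m₂a.
Pulley: (T₁ − T₂)R = Iα = I(a/R), so T₁ − T₂ = (I/R²)a = (1/2)M_p a = 5.050·a.
Adding the three: (m₁ − m₂)g = (m₁ + m₂ + 5.050)a, so a = (4.43 − 2.73)(9.81)/(4.43 + 2.73 + 5.050) = 1.366 m/s².
α = a/R = 1.366/0.0656 = 20.82 rad/s².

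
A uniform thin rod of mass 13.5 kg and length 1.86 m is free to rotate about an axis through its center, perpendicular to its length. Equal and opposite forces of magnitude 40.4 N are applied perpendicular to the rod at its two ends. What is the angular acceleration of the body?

α ≈ 19.3 rad/s²

I = (1/12)ML² = (1/12)(13.5)(1.86)² = 3.892 kg·m².
The couple gives τ = F·(L/2) + F·(L/2) = F L = (40.4)(1.86) = 75.14 N·m.
Newton's second law for rotation, τ = Iα, gives α = τ/I = 75.14/3.892 = 19.31 rad/s².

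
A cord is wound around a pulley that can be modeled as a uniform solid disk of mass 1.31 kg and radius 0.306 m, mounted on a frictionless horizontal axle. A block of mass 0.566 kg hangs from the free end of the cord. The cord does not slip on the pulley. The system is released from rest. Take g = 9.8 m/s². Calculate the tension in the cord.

T ≈ 2.98 N

I = ½MR² = (1/2)(1.31)(0.306)² = 0.06133 kg·m².
Block: mg − T = ma. Pulley: TR = Iα. No-slip: a = αR, so T = (I/R²)a = 0.6550·a.
Then mg = (m + 0.6550)a, so a = (0.566)(9.8)/(0.566 + 0.6550) = 4.543 m/s².
T = 0.6550·a = 2.976 N.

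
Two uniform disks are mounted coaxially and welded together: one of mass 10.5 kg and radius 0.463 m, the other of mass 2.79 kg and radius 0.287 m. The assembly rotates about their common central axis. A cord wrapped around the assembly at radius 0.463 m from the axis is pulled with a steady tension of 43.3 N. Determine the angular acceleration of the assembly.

α ≈ 16.2 rad/s²

I = ½M₁R₁² + ½M₂R₂² = ½(10.5)(0.463)² + ½(2.79)(0.287)² = 1.240 kg·m².
τ = F r = (43.3)(0.463) = 20.05 N·m.
α = τ/I = 20.05/1.240 = 16.16 rad/s².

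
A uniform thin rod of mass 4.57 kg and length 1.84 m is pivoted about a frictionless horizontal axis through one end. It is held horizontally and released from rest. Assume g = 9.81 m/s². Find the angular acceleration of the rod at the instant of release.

About the pivot, I = (1/3)ML² = (1/3)(4.57)(1.84)² = 5.157 kg·m².
The weight acts at the center, a distance L/2 = 0.9200 m from the pivot; τ = Mg(L/2) = 41.25 N·m.
α = τ/I = 41.25/5.157 = 7.997 rad/s².

α ≈ 8.00 rad/s²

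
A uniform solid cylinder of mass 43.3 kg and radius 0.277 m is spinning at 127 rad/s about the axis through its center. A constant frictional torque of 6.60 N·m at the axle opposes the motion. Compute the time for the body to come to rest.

I = ½MR² = (1/2)(43.3)(0.277)² = 1.661 kg·m².
The net torque has magnitude 6.60 N·m, opposing ω.
|α| = τ/I = 6.600/1.661 = 3.973 rad/s² (deceleration).
0 = ω₀ − |α|t ⇒ t = ω₀/|α| = 127/3.973 = 31.97 s.

t ≈ 32.0 s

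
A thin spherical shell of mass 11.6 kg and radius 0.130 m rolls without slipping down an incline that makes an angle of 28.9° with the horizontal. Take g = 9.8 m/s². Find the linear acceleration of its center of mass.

a ≈ 2.84 m/s²

Translation along the incline: Mg sinθ − f = Ma.
Rotation about the center: fR = Iα with I = (2/3)MR². No-slip gives a = αR, so f = (I/R²)a = (2/3)M a.
Substituting: Mg sinθ = (1 + 0.6667)Ma, so a = g sinθ/(1 + 0.6667) = (9.8) sin 28.9° / 1.667 = 2.842 m/s².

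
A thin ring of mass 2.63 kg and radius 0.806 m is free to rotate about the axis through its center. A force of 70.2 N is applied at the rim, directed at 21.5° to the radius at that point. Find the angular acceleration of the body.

I = MR² = (2.63)(0.806)² = 1.709 kg·m².
Only the tangential component produces torque: τ = F R sinθ = (70.2)(0.806) sin 21.5° = 20.74 N·m.
Newton's second law for rotation, τ = Iα, gives α = τ/I = 20.74/1.709 = 12.14 rad/s².

α ≈ 12.1 rad/s²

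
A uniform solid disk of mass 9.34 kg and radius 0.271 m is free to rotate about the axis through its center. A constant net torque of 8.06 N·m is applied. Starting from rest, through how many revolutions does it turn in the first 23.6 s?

I = ½MR² = (1/2)(9.34)(0.271)² = 0.3430 kg·m².
α = τ/I = 8.06/0.3430 = 23.50 rad/s².
θ = ½αt² = ½(23.50)(23.6)² = 6544 rad.
Revolutions = θ/(2π) = 1042.

≈ 1040 revolutions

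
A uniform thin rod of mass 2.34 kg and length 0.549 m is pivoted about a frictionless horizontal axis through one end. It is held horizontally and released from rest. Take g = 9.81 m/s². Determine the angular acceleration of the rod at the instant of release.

α ≈ 26.8 rad/s²

About the pivot, I = (1/3)ML² = (1/3)(2.34)(0.549)² = 0.2351 kg·m².
The weight acts at the center, a distance L/2 = 0.2745 m from the pivot; τ = Mg(L/2) = 6.301 N·m.
α = τ/I = 6.301/0.2351 = 26.80 rad/s².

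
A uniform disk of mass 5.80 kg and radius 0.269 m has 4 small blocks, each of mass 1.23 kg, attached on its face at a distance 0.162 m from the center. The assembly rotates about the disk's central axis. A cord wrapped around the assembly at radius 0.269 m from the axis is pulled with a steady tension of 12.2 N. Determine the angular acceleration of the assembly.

α ≈ 9.68 rad/s²

I_disk = ½MR² = ½(5.80)(0.269)² = 0.2098 kg·m².
I_blocks = 4·m·r² = 4(1.23)(0.162)² = 0.1291 kg·m².
Total I = 0.3390 kg·m².
τ = F r = (12.2)(0.269) = 3.282 N·m.
α = τ/I = 3.282/0.3390 = 9.682 rad/s².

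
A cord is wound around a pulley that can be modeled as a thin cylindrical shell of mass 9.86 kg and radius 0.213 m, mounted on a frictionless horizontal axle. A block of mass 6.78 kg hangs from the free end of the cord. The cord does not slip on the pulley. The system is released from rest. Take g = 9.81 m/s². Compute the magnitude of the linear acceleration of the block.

I = MR² = (9.86)(0.213)² = 0.4473 kg·m².
Block: mg − T = ma. Pulley: TR = Iα. No-slip: a = αR, so T = (I/R²)a = 9.860·a.
Then mg = (m + 9.860)a, so a = (6.78)(9.81)/(6.78 + 9.860) = 3.997 m/s².

a ≈ 4.00 m/s²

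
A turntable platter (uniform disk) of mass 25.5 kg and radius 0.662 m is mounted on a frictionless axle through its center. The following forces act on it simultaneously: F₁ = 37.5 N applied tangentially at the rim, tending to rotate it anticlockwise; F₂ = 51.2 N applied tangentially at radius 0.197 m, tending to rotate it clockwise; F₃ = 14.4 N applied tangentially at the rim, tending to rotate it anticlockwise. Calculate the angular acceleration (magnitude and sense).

I = ½MR² = (1/2)(25.5)(0.662)² = 5.588 kg·m².
Taking anticlockwise as positive: τ₁ = +(37.5)(0.662) = +24.83 N·m; τ₂ = −(51.2)(0.197) = −10.09 N·m; τ₃ = +(14.4)(0.662) = +9.533 N·m.
Net torque τ = 24.27 N·m.
α = τ/I = 24.27/5.588 = 4.344 rad/s².

α ≈ 4.34 rad/s², anticlockwise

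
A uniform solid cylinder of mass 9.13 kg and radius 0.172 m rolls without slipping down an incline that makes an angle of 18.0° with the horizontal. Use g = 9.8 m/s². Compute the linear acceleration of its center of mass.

a ≈ 2.02 m/s²

Translation along the incline: Mg sinθ − f = Ma.
Rotation about the center: fR = Iα with I = ½MR². No-slip gives a = αR, so f = (I/R²)a = (1/2)M a.
Substituting: Mg sinθ = (1 + 0.5000)Ma, so a = g sinθ/(1 + 0.5000) = (9.8) sin 18.0° / 1.500 = 2.019 m/s².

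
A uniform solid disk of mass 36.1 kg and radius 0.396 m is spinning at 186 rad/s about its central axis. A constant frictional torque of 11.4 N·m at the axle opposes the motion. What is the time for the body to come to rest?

t ≈ 46.2 s

I = ½MR² = (1/2)(36.1)(0.396)² = 2.831 kg·m².
The net torque has magnitude 11.4 N·m, opposing ω.
|α| = τ/I = 11.40/2.831 = 4.028 rad/s² (deceleration).
0 = ω₀ − |α|t ⇒ t = ω₀/|α| = 186/4.028 = 46.18 s.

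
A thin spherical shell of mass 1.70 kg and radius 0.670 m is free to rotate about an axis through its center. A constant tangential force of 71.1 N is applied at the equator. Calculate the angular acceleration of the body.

I = (2/3)MR² = (2/3)(1.70)(0.670)² = 0.5088 kg·m².
τ = F R = (71.1)(0.670) = 47.64 N·m.
From τ = Iα: α = 47.64/0.5088 = 93.63 rad/s².

α ≈ 93.6 rad/s²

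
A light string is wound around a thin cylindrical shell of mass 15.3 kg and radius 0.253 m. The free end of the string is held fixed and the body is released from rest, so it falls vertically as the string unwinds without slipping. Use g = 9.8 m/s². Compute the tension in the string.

T ≈ 75.0 N

Translation: Mg − T = Ma. Rotation about the center: TR = Iα with I = MR².
With a = αR: T = (I/R²)a = M a, so Mg = (1 + 1.000)Ma.
a = g/(1 + 1.000) = 9.8/2.000 = 4.900 m/s².
T = 1.000·M·a = (1.000)(15.3)(4.900) = 74.97 N.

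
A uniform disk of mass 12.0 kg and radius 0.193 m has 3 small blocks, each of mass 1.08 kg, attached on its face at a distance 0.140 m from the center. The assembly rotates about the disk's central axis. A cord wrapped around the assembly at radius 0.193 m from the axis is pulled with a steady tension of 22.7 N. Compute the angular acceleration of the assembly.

α ≈ 15.3 rad/s²

I_disk = ½MR² = ½(12.0)(0.193)² = 0.2235 kg·m².
I_blocks = 3·m·r² = 3(1.08)(0.140)² = 0.06350 kg·m².
Total I = 0.2870 kg·m².
τ = F r = (22.7)(0.193) = 4.381 N·m.
α = τ/I = 4.381/0.2870 = 15.27 rad/s².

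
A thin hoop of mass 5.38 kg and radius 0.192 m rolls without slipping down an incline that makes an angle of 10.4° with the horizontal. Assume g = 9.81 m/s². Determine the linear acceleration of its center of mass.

a ≈ 0.885 m/s²

Translation along the incline: Mg sinθ − f = Ma.
Rotation about the center: fR = Iα with I = MR². No-slip gives a = αR, so f = (I/R²)a = M a.
Substituting: Mg sinθ = (1 + 1.000)Ma, so a = g sinθ/(1 + 1.000) = (9.81) sin 10.4° / 2.000 = 0.8854 m/s².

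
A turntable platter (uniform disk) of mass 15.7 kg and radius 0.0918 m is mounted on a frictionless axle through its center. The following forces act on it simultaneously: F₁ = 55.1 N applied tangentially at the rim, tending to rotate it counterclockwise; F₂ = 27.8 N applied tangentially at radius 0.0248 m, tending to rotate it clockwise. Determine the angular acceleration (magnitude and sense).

α ≈ 66.0 rad/s², counterclockwise

I = ½MR² = (1/2)(15.7)(0.0918)² = 0.06615 kg·m².
Taking counterclockwise as positive: τ₁ = +(55.1)(0.0918) = +5.058 N·m; τ₂ = −(27.8)(0.0248) = −0.6894 N·m.
Net torque τ = 4.369 N·m.
α = τ/I = 4.369/0.06615 = 66.04 rad/s².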